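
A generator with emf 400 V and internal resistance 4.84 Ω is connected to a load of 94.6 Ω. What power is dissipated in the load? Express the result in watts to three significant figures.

Find the circuit current first, then P = I²R for the load (series elements share I).
I = ε / (r + R) = 400 / (4.84 + 94.6) = 4.023 A
P_load = I² R = (4.023)² × 94.6 = 1531 W

1530 W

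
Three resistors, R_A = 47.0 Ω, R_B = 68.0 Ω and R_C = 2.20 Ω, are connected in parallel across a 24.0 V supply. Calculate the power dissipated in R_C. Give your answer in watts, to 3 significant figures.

262 W

Every branch has 24.0 V across it, so for R_C the power is simply V²/R.
P_R_C = V² / R_C = (24.0)² / 2.20 Ω = 261.8 W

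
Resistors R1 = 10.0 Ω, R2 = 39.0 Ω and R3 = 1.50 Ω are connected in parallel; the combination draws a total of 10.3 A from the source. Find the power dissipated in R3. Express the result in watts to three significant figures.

The branches share the same voltage, but only the total current is given — find V from the equivalent resistance first.
1/R_eq = 1/10.0 + 1/39.0 + 1/1.50 ⇒ R_eq = 1.262 Ω
V = I_total × R_eq = 10.30 × 1.262 = 13.00 V
P_R3 = V² / R3 = (13.00)² / 1.50 = 112.7 W

113 W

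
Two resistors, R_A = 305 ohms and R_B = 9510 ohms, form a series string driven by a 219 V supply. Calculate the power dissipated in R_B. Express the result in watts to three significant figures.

4.73 W

Since the resistors are in series they all carry the loop current I = V/R_total; the power in any one is I²R.
R_total = 305 + 9510 = 9815 Ω
I = V / R_total = 219 / 9815 = 0.02231 A
P_R_B = I² × R_B = (0.02231)² × 9510 = 4.735 W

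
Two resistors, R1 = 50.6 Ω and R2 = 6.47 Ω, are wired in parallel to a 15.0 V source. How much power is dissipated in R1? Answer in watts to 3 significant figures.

4.45 W

The supply voltage appears across each parallel branch — just use P = V²/R1.
P_R1 = V² / R1 = (15.0)² / 50.6 Ω = 4.447 W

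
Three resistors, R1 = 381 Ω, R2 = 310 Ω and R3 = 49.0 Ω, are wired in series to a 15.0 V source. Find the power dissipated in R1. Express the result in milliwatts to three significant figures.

157 mW

The current is common to all series resistors; compute it, then apply P = I²R for the target.
R_total = 381 + 310 + 49.0 = 740.0 Ω
I = V / R_total = 15.0 / 740.0 = 0.02027 A
P_R1 = I² × R1 = (0.02027)² × 381 = 0.1565 W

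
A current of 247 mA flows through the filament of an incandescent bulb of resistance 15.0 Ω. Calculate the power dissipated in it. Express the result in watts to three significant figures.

Knowing I and R, the power is just I²R — no need to find V first.
P = (0.2470 A)² × 15.0 Ω = 0.9151 W

0.915 W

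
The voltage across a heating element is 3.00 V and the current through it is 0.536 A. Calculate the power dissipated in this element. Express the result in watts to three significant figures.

Since both terminal voltage and current are stated, P = V I gives the power in one step.
P = 3.00 V × 0.5360 A = 1.608 W

1.61 W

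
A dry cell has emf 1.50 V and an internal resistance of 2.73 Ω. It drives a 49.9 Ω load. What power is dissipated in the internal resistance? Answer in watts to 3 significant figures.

0.00222 W

The source's internal resistance is just another series element carrying I; its dissipation is I²r.
I = ε / (r + R) = 1.50 / (2.73 + 49.9) = 0.02850 A
P_int = I² r = (0.02850)² × 2.73 = 0.002218 W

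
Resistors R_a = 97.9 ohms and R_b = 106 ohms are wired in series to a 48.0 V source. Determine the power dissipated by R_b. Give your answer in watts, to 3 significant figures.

Series elements share the same current, so find I first, then use P = I²R.
R_total = 97.9 + 106 = 203.9 Ω
I = V / R_total = 48.0 / 203.9 = 0.2354 A
P_R_b = I² × R_b = (0.2354)² × 106 = 5.874 W

5.87 W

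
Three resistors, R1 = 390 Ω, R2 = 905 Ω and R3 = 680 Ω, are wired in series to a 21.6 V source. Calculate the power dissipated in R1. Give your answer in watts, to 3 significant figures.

0.0466 W

Every series element carries the same I. Get I from the total resistance, then P = I² × R1.
R_total = 390 + 905 + 680 = 1975 Ω
I = V / R_total = 21.6 / 1975 = 0.01094 A
P_R1 = I² × R1 = (0.01094)² × 390 = 0.04665 W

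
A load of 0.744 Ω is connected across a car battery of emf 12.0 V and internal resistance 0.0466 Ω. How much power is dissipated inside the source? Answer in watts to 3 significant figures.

Internal loss is I²r, with I set by the total series resistance r+R.
I = ε / (r + R) = 12.0 / (0.0466 + 0.744) = 15.18 A
P_int = I² r = (15.18)² × 0.0466 = 10.74 W

10.7 W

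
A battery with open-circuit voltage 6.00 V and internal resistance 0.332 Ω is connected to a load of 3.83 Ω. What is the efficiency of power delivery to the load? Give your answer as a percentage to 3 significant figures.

η = P_load/(P_load+P_int) = I²R/(I²R+I²r) = R/(R+r) — the I² cancels for series elements.
η = R / (R + r) = 3.83 / (3.83 + 0.332) = 0.9202

92.0 %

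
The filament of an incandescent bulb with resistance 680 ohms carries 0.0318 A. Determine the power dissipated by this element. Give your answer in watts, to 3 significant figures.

0.688 W

Knowing I and R, the power is just I²R — no need to find V first.
P = (0.03180 A)² × 680 Ω = 0.6876 W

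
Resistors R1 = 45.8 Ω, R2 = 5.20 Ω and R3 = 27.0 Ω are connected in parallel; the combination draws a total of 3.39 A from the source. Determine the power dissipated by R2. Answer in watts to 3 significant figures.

We need the common branch voltage; get it from I_total × R_eq, then P = V²/R for the branch.
1/R_eq = 1/45.8 + 1/5.20 + 1/27.0 ⇒ R_eq = 3.981 Ω
V = I_total × R_eq = 3.390 × 3.981 = 13.50 V
P_R2 = V² / R2 = (13.50)² / 5.20 = 35.03 W

35.0 W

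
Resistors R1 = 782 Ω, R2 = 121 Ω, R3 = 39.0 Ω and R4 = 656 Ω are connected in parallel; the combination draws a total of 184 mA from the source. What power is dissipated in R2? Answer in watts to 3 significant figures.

We need the common branch voltage; get it from I_total × R_eq, then P = V²/R for the branch.
1/R_eq = 1/782 + 1/121 + 1/39.0 + 1/656 ⇒ R_eq = 27.24 Ω
V = I_total × R_eq = 0.1840 × 27.24 = 5.012 V
P_R2 = V² / R2 = (5.012)² / 121 = 0.2076 W

0.208 W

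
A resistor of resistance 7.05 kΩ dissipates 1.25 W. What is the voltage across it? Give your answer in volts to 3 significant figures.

93.9 V

Rearranging the power relation for the two known quantities gives V = √(P R).
V = √(1.25 × 7050) = 93.87 V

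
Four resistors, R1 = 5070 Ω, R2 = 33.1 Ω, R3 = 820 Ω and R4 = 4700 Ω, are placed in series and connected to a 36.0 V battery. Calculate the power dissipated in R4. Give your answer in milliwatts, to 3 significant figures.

54.0 mW

The current is common to all series resistors; compute it, then apply P = I²R for the target.
R_total = 5070 + 33.1 + 820 + 4700 = 10620 Ω
I = V / R_total = 36.0 / 10620 = 0.003389 A
P_R4 = I² × R4 = (0.003389)² × 4700 = 0.05398 W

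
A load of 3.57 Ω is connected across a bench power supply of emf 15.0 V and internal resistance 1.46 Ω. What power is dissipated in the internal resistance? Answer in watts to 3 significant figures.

The internal resistance carries the same current as the load; P_int = I²r.
I = ε / (r + R) = 15.0 / (1.46 + 3.57) = 2.982 A
P_int = I² r = (2.982)² × 1.46 = 12.98 W

13.0 W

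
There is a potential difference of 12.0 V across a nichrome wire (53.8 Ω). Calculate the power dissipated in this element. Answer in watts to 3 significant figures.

With V across and R both known, P = V²/R gives the dissipation directly.
P = (12.0 V)² / 53.8 Ω = 2.677 W

2.68 W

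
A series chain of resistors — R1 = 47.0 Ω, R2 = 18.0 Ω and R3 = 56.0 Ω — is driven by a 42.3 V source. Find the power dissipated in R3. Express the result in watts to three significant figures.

6.84 W

Series elements share the same current, so find I first, then use P = I²R.
R_total = 47.0 + 18.0 + 56.0 = 121.0 Ω
I = V / R_total = 42.3 / 121.0 = 0.3496 A
P_R3 = I² × R3 = (0.3496)² × 56.0 = 6.844 W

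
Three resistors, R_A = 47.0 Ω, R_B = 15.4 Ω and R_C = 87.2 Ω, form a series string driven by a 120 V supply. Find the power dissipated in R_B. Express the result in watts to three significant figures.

9.91 W

In a series string the same current flows through every resistor — find that current, then P = I²R for the one we want.
R_total = 47.0 + 15.4 + 87.2 = 149.6 Ω
I = V / R_total = 120 / 149.6 = 0.8021 A
P_R_B = I² × R_B = (0.8021)² × 15.4 = 9.909 W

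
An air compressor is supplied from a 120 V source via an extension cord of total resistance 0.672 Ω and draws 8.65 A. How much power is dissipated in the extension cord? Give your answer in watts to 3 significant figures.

50.3 W

The extension cord is a series resistance carrying the load current; its dissipation is I²R_line.
The extension cord carries the full 8.65 A.
P_line = I² R_line = (8.650)² × 0.672 = 50.28 W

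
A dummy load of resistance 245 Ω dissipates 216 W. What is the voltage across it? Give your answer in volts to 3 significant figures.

230 V

The two known quantities fix the third via V = √(P R).
V = √(216 × 245) = 230.0 V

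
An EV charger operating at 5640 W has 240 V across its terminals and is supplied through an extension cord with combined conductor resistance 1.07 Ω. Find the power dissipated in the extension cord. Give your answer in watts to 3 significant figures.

591 W

Only the current and the line resistance are needed for the I²R loss.
I = P / V = 5640 / 240 = 23.50 A through the extension cord.
P_line = I² R_line = (23.50)² × 1.07 = 590.9 W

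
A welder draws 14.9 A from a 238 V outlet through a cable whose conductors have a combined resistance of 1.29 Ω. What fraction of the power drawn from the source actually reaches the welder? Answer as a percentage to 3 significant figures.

The cable carries the full 14.9 A.
P_line = I² R_line = (14.90)² × 1.29 = 286.4 W
P_source = V I = 238 × 14.90 = 3546 W; P_load = 3260 W
η = P_load / P_source = 3260 / 3546 = 0.9192

91.9 %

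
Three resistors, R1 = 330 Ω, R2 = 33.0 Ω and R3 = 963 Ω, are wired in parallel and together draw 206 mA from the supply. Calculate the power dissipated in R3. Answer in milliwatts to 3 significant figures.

We need the common branch voltage; get it from I_total × R_eq, then P = V²/R for the branch.
1/R_eq = 1/330 + 1/33.0 + 1/963 ⇒ R_eq = 29.09 Ω
V = I_total × R_eq = 0.2060 × 29.09 = 5.993 V
P_R3 = V² / R3 = (5.993)² / 963 = 0.03730 W

37.3 mW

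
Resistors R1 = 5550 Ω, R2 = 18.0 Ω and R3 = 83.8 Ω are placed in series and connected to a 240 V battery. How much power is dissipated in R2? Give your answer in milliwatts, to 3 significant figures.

32.5 mW

Since the resistors are in series they all carry the loop current I = V/R_total; the power in any one is I²R.
R_total = 5550 + 18.0 + 83.8 = 5652 Ω
I = V / R_total = 240 / 5652 = 0.04246 A
P_R2 = I² × R2 = (0.04246)² × 18.0 = 0.03246 W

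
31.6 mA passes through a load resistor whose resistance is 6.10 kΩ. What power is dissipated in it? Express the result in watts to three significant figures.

6.09 W

The current through and the resistance of the element are both given; use P = I²R.
P = (0.03160 A)² × 6100 Ω = 6.091 W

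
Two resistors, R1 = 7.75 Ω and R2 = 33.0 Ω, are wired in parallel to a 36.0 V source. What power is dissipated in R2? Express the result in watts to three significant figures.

Parallel branches share the same voltage; P = V²/R gives the branch power in one step.
P_R2 = V² / R2 = (36.0)² / 33.0 Ω = 39.27 W

39.3 W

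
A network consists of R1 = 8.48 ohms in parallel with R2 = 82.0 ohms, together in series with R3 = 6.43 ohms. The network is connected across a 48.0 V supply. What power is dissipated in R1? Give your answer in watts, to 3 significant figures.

Reduce the parallel combination to a single R_p; the circuit then becomes R_p in series with the remaining resistor.
R_p = (8.48×82.0)/(8.48+82.0) = 7.685 Ω
R_total = R_p + 6.43 = 7.685 + 6.43 = 14.12 Ω
I = V / R_total = 48.0 / 14.12 = 3.401 A
Voltage across the parallel pair: V_p = I × R_p = 3.401 × 7.685 = 26.13 V
R1 has V_p across it, so P = V_p²/R1.
P_R1 = (26.13)² / 8.48 = 80.54 W

80.5 W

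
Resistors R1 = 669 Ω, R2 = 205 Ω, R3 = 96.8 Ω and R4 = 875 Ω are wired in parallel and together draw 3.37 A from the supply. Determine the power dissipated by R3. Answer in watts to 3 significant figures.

Parallel branches share V, not I — compute V via R_eq, then use V²/R for the target branch.
1/R_eq = 1/669 + 1/205 + 1/96.8 + 1/875 ⇒ R_eq = 56.03 Ω
V = I_total × R_eq = 3.370 × 56.03 = 188.8 V
P_R3 = V² / R3 = (188.8)² / 96.8 = 368.4 W

368 W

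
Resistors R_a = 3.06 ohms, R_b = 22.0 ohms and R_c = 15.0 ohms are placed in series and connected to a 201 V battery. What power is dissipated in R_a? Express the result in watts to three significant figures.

77.0 W

Every series element carries the same I. Get I from the total resistance, then P = I² × R_a.
R_total = 3.06 + 22.0 + 15.0 = 40.06 Ω
I = V / R_total = 201 / 40.06 = 5.017 A
P_R_a = I² × R_a = (5.017)² × 3.06 = 77.04 W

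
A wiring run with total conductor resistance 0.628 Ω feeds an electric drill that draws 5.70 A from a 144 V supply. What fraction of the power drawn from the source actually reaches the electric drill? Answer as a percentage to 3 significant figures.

97.5 %

The wiring run carries the full 5.70 A.
P_line = I² R_line = (5.700)² × 0.628 = 20.40 W
P_source = V I = 144 × 5.700 = 820.8 W; P_load = 800.4 W
η = P_load / P_source = 800.4 / 820.8 = 0.9751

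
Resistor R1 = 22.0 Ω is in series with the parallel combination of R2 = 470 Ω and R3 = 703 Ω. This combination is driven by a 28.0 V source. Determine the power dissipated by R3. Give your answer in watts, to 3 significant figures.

0.959 W

First combine the parallel branches into one equivalent R_p, then R1 + R_p is a series pair.
R_p = (470×703)/(470+703) = 281.7 Ω
R_total = 22.0 + 281.7 = 303.7 Ω
I = V / R_total = 28.0 / 303.7 = 0.09220 A
Voltage across the parallel pair: V_p = I × R_p = 0.09220 × 281.7 = 25.97 V
With V_p across R3, its power is V_p²/R3.
P_R3 = (25.97)² / 703 = 0.9595 W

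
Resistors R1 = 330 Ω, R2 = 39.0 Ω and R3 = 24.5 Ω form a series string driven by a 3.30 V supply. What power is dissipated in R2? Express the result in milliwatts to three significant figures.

Since the resistors are in series they all carry the loop current I = V/R_total; the power in any one is I²R.
R_total = 330 + 39.0 + 24.5 = 393.5 Ω
I = V / R_total = 3.30 / 393.5 = 0.008386 A
P_R2 = I² × R2 = (0.008386)² × 39.0 = 0.002743 W

2.74 mW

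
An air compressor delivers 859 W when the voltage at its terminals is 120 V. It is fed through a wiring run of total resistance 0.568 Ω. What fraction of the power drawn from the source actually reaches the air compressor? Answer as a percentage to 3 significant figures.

I = P / V = 859 / 120 = 7.158 A through the wiring run.
P_line = I² R_line = (7.158)² × 0.568 = 29.11 W
P_source = P_load + P_line = 859.0 + 29.11 = 888.1 W
η = P_load / P_source = 859.0 / 888.1 = 0.9672

96.7 %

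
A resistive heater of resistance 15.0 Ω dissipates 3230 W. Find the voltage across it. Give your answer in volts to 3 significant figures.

220 V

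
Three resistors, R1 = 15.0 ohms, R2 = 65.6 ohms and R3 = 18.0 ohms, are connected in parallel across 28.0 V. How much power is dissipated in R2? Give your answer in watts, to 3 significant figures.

R2 sits directly across the source, so P = V²/R with V = 28.0 V.
P_R2 = V² / R2 = (28.0)² / 65.6 Ω = 11.95 W

12.0 W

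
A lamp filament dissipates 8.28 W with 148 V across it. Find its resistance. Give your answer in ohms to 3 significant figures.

2650 Ω

From P = V I = I²R = V²/R, with the two given quantities we get R = V² / P.
R = (148)² / 8.28 = 2645 Ω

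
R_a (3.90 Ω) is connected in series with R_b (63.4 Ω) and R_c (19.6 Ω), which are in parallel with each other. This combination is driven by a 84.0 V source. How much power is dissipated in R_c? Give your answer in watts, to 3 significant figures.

Reduce the parallel pair to R_p first; the network is then a simple series string.
R_p = (63.4×19.6)/(63.4+19.6) = 14.97 Ω
R_total = 3.90 + 14.97 = 18.87 Ω
I = V / R_total = 84.0 / 18.87 = 4.451 A
Voltage across the parallel pair: V_p = I × R_p = 4.451 × 14.97 = 66.64 V
With V_p across R_c, its power is V_p²/R_c.
P_R_c = (66.64)² / 19.6 = 226.6 W

227 W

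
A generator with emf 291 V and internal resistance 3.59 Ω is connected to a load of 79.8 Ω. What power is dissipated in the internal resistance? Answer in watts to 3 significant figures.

r is in series with the load, so it carries the full circuit current — the loss in it is I²r.
I = ε / (r + R) = 291 / (3.59 + 79.8) = 3.490 A
P_int = I² r = (3.490)² × 3.59 = 43.72 W

43.7 W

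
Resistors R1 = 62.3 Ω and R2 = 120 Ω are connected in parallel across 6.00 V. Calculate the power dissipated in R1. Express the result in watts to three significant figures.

Parallel branches share the same voltage; P = V²/R gives the branch power in one step.
P_R1 = V² / R1 = (6.00)² / 62.3 Ω = 0.5778 W

0.578 W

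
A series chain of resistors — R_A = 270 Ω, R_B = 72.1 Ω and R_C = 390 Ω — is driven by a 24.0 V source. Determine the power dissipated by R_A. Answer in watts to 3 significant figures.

Every series element carries the same I. Get I from the total resistance, then P = I² × R_A.
R_total = 270 + 72.1 + 390 = 732.1 Ω
I = V / R_total = 24.0 / 732.1 = 0.03278 A
P_R_A = I² × R_A = (0.03278)² × 270 = 0.2902 W

0.290 W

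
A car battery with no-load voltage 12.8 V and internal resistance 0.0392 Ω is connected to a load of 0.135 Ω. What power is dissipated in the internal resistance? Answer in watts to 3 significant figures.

The source's internal resistance is just another series element carrying I; its dissipation is I²r.
I = ε / (r + R) = 12.8 / (0.0392 + 0.135) = 73.48 A
P_int = I² r = (73.48)² × 0.0392 = 211.6 W

212 W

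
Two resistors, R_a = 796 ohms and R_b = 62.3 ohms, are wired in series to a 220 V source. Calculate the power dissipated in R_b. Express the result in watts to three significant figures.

4.09 W

Series elements share the same current, so find I first, then use P = I²R.
R_total = 796 + 62.3 = 858.3 Ω
I = V / R_total = 220 / 858.3 = 0.2563 A
P_R_b = I² × R_b = (0.2563)² × 62.3 = 4.093 W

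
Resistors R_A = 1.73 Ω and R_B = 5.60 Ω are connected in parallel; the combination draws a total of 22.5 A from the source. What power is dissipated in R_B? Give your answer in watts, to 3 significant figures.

158 W

The branches share the same voltage, but only the total current is given — find V from the equivalent resistance first.
1/R_eq = 1/1.73 + 1/5.60 ⇒ R_eq = 1.322 Ω
V = I_total × R_eq = 22.50 × 1.322 = 29.74 V
P_R_B = V² / R_B = (29.74)² / 5.60 = 157.9 W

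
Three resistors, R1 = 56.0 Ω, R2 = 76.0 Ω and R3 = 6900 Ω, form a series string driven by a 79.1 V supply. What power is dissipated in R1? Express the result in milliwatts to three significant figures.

Series elements share the same current, so find I first, then use P = I²R.
R_total = 56.0 + 76.0 + 6900 = 7032 Ω
I = V / R_total = 79.1 / 7032 = 0.01125 A
P_R1 = I² × R1 = (0.01125)² × 56.0 = 0.007086 W

7.09 mW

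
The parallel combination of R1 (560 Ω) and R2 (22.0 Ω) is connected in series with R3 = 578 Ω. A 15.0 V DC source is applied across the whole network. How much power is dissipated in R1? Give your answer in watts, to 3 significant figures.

0.000502 W

First find R_p for the parallel pair, then treat R_p + R3 as a series loop.
R_p = (560×22.0)/(560+22.0) = 21.17 Ω
R_total = R_p + 578 = 21.17 + 578 = 599.2 Ω
I = V / R_total = 15.0 / 599.2 = 0.02503 A
Voltage across the parallel pair: V_p = I × R_p = 0.02503 × 21.17 = 0.5299 V
R1 has V_p across it, so P = V_p²/R1.
P_R1 = (0.5299)² / 560 = 0.0005015 W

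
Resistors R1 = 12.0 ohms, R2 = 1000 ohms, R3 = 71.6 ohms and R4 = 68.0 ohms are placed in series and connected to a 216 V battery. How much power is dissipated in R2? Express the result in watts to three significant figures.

35.2 W

In a series string the same current flows through every resistor — find that current, then P = I²R for the one we want.
R_total = 12.0 + 1000 + 71.6 + 68.0 = 1152 Ω
I = V / R_total = 216 / 1152 = 0.1876 A
P_R2 = I² × R2 = (0.1876)² × 1000 = 35.18 W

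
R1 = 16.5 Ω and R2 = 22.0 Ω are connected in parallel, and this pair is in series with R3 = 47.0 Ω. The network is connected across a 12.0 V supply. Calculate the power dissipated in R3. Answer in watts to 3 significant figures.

Reduce the parallel combination to a single R_p; the circuit then becomes R_p in series with the remaining resistor.
R_p = (16.5×22.0)/(16.5+22.0) = 9.429 Ω
R_total = R_p + 47.0 = 9.429 + 47.0 = 56.43 Ω
I = V / R_total = 12.0 / 56.43 = 0.2127 A
R3 carries the full series current, so P = I²R.
P_R3 = (0.2127)² × 47.0 = 2.126 W

2.13 W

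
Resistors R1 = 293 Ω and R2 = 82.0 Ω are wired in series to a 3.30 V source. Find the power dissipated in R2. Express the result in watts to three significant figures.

0.00635 W

The current is common to all series resistors; compute it, then apply P = I²R for the target.
R_total = 293 + 82.0 = 375.0 Ω
I = V / R_total = 3.30 / 375.0 = 0.008800 A
P_R2 = I² × R2 = (0.008800)² × 82.0 = 0.006350 W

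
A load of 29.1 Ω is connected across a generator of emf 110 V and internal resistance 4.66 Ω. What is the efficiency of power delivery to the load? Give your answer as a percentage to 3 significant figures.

Both r and R carry the same current, so the power split is just the resistance split: η = R/(R+r).
η = R / (R + r) = 29.1 / (29.1 + 4.66) = 0.8620

86.2 %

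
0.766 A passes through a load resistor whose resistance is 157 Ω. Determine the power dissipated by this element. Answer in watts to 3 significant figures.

Knowing I and R, the power is just I²R — no need to find V first.
P = (0.7660 A)² × 157 Ω = 92.12 W

92.1 W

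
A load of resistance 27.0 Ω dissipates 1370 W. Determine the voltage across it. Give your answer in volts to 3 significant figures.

192 V

Inverting the appropriate power form: V = √(P R).
V = √(1370 × 27.0) = 192.3 V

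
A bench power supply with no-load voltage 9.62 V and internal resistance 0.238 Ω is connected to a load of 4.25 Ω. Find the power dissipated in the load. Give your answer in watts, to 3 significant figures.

Load and internal resistance form a series loop — compute the loop current, then the load power via I²R.
I = ε / (r + R) = 9.62 / (0.238 + 4.25) = 2.143 A
P_load = I² R = (2.143)² × 4.25 = 19.53 W

19.5 W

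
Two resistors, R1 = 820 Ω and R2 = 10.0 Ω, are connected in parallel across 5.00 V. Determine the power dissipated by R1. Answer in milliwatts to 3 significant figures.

30.5 mW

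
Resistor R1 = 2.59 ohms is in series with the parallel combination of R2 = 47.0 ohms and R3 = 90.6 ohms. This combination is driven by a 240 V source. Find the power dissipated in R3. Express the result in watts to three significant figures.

541 W

Reduce the parallel pair to R_p first; the network is then a simple series string.
R_p = (47.0×90.6)/(47.0+90.6) = 30.95 Ω
R_total = 2.59 + 30.95 = 33.54 Ω
I = V / R_total = 240 / 33.54 = 7.156 A
Voltage across the parallel pair: V_p = I × R_p = 7.156 × 30.95 = 221.5 V
R3 is across V_p, so use P = V²/R for that branch.
P_R3 = (221.5)² / 90.6 = 541.4 W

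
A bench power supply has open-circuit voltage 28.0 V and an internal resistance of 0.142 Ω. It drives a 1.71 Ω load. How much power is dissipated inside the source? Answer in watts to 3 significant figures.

32.5 W

The internal resistance carries the same current as the load; P_int = I²r.
I = ε / (r + R) = 28.0 / (0.142 + 1.71) = 15.12 A
P_int = I² r = (15.12)² × 0.142 = 32.46 W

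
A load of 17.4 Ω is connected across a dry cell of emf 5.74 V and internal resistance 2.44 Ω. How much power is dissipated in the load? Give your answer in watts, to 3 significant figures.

1.46 W

The internal resistance and the load are in series, so the same I flows through both; get I from ε/(r+R), then I²R for the load.
I = ε / (r + R) = 5.74 / (2.44 + 17.4) = 0.2893 A
P_load = I² R = (0.2893)² × 17.4 = 1.456 W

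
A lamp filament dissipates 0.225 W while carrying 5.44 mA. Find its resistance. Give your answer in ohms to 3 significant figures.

Rearranging the power relation for the two known quantities gives R = P / I².
R = 0.225 / (0.005440)² = 7603 Ω

7600 Ω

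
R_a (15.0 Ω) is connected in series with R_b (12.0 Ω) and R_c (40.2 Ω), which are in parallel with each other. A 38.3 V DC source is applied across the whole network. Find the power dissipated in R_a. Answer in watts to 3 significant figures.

37.4 W

Replace R_b and R_c with their parallel equivalent so the circuit becomes R_a in series with R_p.
R_p = (12.0×40.2)/(12.0+40.2) = 9.241 Ω
R_total = 15.0 + 9.241 = 24.24 Ω
I = V / R_total = 38.3 / 24.24 = 1.580 A
The full supply current passes through R_a: P = I²R.
P_R_a = (1.580)² × 15.0 = 37.44 W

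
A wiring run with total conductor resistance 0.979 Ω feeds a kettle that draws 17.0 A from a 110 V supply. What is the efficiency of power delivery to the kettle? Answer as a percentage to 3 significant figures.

84.9 %

The wiring run carries the full 17.0 A.
P_line = I² R_line = (17.00)² × 0.979 = 282.9 W
P_source = V I = 110 × 17.00 = 1870 W; P_load = 1587 W
η = P_load / P_source = 1587 / 1870 = 0.8487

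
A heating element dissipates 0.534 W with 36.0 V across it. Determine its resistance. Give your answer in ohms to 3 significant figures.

The two known quantities fix the third via R = V² / P.
R = (36.0)² / 0.534 = 2427 Ω

2430 Ω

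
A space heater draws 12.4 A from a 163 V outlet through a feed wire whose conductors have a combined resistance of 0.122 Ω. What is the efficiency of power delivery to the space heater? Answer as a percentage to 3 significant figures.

The feed wire carries the full 12.4 A.
P_line = I² R_line = (12.40)² × 0.122 = 18.76 W
P_source = V I = 163 × 12.40 = 2021 W; P_load = 2002 W
η = P_load / P_source = 2002 / 2021 = 0.9907

99.1 %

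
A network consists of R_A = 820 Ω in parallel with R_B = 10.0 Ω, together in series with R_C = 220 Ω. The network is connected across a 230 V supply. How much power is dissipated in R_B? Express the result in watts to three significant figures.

First find R_p for the parallel pair, then treat R_p + R_C as a series loop.
R_p = (820×10.0)/(820+10.0) = 9.880 Ω
R_total = R_p + 220 = 9.880 + 220 = 229.9 Ω
I = V / R_total = 230 / 229.9 = 1.001 A
Voltage across the parallel pair: V_p = I × R_p = 1.001 × 9.880 = 9.885 V
R_B sits across V_p; its power is V_p²/R.
P_R_B = (9.885)² / 10.0 = 9.771 W

9.77 W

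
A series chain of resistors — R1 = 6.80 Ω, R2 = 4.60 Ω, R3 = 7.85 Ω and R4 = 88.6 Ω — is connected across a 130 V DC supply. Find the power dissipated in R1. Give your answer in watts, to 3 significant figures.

9.88 W

In a series string the same current flows through every resistor — find that current, then P = I²R for the one we want.
R_total = 6.80 + 4.60 + 7.85 + 88.6 = 107.8 Ω
I = V / R_total = 130 / 107.8 = 1.205 A
P_R1 = I² × R1 = (1.205)² × 6.80 = 9.880 W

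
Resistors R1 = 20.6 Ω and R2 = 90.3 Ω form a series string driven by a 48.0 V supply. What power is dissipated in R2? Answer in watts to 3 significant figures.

Since the resistors are in series they all carry the loop current I = V/R_total; the power in any one is I²R.
R_total = 20.6 + 90.3 = 110.9 Ω
I = V / R_total = 48.0 / 110.9 = 0.4328 A
P_R2 = I² × R2 = (0.4328)² × 90.3 = 16.92 W

16.9 W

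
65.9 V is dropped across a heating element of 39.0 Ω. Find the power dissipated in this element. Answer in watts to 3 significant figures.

V and R are stated; P = V²/R avoids computing the current.
P = (65.9 V)² / 39.0 Ω = 111.4 W

111 W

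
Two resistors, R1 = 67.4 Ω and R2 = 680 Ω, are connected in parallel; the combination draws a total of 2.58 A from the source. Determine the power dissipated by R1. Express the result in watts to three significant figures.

Only the total current is stated, so first find the parallel equivalent to get the voltage across the combination.
1/R_eq = 1/67.4 + 1/680 ⇒ R_eq = 61.32 Ω
V = I_total × R_eq = 2.580 × 61.32 = 158.2 V
P_R1 = V² / R1 = (158.2)² / 67.4 = 371.4 W

371 W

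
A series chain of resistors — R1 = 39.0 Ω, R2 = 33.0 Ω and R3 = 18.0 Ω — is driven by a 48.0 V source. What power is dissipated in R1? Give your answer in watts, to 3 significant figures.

11.1 W

Since the resistors are in series they all carry the loop current I = V/R_total; the power in any one is I²R.
R_total = 39.0 + 33.0 + 18.0 = 90.00 Ω
I = V / R_total = 48.0 / 90.00 = 0.5333 A
P_R1 = I² × R1 = (0.5333)² × 39.0 = 11.09 W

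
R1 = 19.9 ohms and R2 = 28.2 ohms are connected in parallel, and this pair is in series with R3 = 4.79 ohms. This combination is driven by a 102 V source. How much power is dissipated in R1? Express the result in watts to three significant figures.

Collapse the R1‖R2 pair into one equivalent R_p; then R_p and R3 form a series string.
R_p = (19.9×28.2)/(19.9+28.2) = 11.67 Ω
R_total = R_p + 4.79 = 11.67 + 4.79 = 16.46 Ω
I = V / R_total = 102 / 16.46 = 6.198 A
Voltage across the parallel pair: V_p = I × R_p = 6.198 × 11.67 = 72.31 V
R1 sits across V_p; its power is V_p²/R.
P_R1 = (72.31)² / 19.9 = 262.8 W

263 W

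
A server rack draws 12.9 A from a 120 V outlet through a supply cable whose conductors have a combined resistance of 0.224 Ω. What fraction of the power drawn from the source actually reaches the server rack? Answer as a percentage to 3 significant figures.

97.6 %

The supply cable carries the full 12.9 A.
P_line = I² R_line = (12.90)² × 0.224 = 37.28 W
P_source = V I = 120 × 12.90 = 1548 W; P_load = 1511 W
η = P_load / P_source = 1511 / 1548 = 0.9759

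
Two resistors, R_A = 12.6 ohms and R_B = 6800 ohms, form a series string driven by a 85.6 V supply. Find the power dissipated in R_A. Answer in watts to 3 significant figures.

The current is common to all series resistors; compute it, then apply P = I²R for the target.
R_total = 12.6 + 6800 = 6813 Ω
I = V / R_total = 85.6 / 6813 = 0.01256 A
P_R_A = I² × R_A = (0.01256)² × 12.6 = 0.001989 W

0.00199 W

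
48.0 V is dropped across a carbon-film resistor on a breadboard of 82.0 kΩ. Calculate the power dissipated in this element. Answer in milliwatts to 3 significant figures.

28.1 mW

V and R are stated; P = V²/R avoids computing the current.
P = (48.0 V)² / 82000 Ω = 0.02810 W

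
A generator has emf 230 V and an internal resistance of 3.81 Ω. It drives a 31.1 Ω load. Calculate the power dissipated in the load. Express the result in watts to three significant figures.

1350 W

Find the circuit current first, then P = I²R for the load (series elements share I).
I = ε / (r + R) = 230 / (3.81 + 31.1) = 6.588 A
P_load = I² R = (6.588)² × 31.1 = 1350 W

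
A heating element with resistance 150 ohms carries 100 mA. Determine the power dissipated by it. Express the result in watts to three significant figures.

With I and R stated, P = I²R applies in one step.
P = (0.1000 A)² × 150 Ω = 1.500 W

1.50 W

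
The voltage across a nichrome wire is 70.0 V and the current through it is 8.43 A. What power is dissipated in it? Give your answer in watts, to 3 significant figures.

590 W

Since both terminal voltage and current are stated, P = V I gives the power in one step.
P = 70.0 V × 8.430 A = 590.1 W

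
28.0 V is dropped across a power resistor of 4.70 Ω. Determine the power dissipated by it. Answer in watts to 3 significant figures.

V and R are stated; P = V²/R avoids computing the current.
P = (28.0 V)² / 4.70 Ω = 166.8 W

167 W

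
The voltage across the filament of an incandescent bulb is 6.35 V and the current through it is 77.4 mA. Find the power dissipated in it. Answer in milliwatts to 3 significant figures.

491 mW

With V and I both given, power follows immediately from P = V I.
P = 6.35 V × 0.07740 A = 0.4915 W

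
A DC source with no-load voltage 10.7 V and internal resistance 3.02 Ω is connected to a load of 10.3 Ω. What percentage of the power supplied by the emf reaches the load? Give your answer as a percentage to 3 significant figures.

Both r and R carry the same current, so the power split is just the resistance split: η = R/(R+r).
η = R / (R + r) = 10.3 / (10.3 + 3.02) = 0.7733

77.3 %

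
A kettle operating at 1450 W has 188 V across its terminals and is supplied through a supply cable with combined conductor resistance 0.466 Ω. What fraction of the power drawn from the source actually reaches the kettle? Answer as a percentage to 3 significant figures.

98.1 %

I = P / V = 1450 / 188 = 7.713 A through the supply cable.
P_line = I² R_line = (7.713)² × 0.466 = 27.72 W
P_source = P_load + P_line = 1450 + 27.72 = 1478 W
η = P_load / P_source = 1450 / 1478 = 0.9812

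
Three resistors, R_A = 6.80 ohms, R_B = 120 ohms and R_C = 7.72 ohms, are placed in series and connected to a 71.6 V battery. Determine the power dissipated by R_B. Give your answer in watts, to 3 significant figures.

Since the resistors are in series they all carry the loop current I = V/R_total; the power in any one is I²R.
R_total = 6.80 + 120 + 7.72 = 134.5 Ω
I = V / R_total = 71.6 / 134.5 = 0.5323 A
P_R_B = I² × R_B = (0.5323)² × 120 = 34.00 W

34.0 W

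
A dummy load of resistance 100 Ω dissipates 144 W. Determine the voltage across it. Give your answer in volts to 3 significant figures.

120 V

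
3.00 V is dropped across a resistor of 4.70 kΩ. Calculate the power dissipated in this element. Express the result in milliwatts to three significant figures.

1.91 mW

With V across and R both known, P = V²/R gives the dissipation directly.
P = (3.00 V)² / 4700 Ω = 0.001915 W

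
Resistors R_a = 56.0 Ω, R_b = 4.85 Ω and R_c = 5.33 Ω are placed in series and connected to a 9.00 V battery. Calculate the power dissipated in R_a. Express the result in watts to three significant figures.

1.04 W

In a series string the same current flows through every resistor — find that current, then P = I²R for the one we want.
R_total = 56.0 + 4.85 + 5.33 = 66.18 Ω
I = V / R_total = 9.00 / 66.18 = 0.1360 A
P_R_a = I² × R_a = (0.1360)² × 56.0 = 1.036 W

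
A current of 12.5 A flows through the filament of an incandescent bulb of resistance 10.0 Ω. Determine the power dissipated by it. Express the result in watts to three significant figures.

1560 W

The current through and the resistance of the element are both given; use P = I²R.
P = (12.50 A)² × 10.0 Ω = 1562 W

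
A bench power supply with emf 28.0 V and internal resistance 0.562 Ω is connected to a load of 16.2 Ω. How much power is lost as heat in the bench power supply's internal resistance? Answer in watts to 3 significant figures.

r is in series with the load, so it carries the full circuit current — the loss in it is I²r.
I = ε / (r + R) = 28.0 / (0.562 + 16.2) = 1.670 A
P_int = I² r = (1.670)² × 0.562 = 1.568 W

1.57 W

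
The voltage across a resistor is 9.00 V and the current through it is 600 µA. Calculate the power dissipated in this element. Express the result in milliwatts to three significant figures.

Both the voltage across and the current through the element are known, so P = V I applies directly.
P = 9.00 V × 0.0006000 A = 0.005400 W

5.40 mW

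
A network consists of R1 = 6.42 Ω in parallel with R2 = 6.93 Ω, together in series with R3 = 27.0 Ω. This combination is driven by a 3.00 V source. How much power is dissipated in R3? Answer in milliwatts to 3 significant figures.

Combine R1 and R2 into their parallel equivalent first, reducing the network to two series resistors.
R_p = (6.42×6.93)/(6.42+6.93) = 3.333 Ω
R_total = R_p + 27.0 = 3.333 + 27.0 = 30.33 Ω
I = V / R_total = 3.00 / 30.33 = 0.09890 A
R3 carries the full series current, so P = I²R.
P_R3 = (0.09890)² × 27.0 = 0.2641 W

264 mW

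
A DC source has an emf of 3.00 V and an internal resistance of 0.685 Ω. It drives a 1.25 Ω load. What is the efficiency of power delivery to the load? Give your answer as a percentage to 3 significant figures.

64.6 %

Both r and R carry the same current, so the power split is just the resistance split: η = R/(R+r).
η = R / (R + r) = 1.25 / (1.25 + 0.685) = 0.6460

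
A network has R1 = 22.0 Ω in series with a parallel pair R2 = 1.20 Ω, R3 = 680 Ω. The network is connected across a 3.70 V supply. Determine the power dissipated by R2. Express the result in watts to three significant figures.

Replace R2 and R3 with their parallel equivalent so the circuit becomes R1 in series with R_p.
R_p = (1.20×680)/(1.20+680) = 1.198 Ω
R_total = 22.0 + 1.198 = 23.20 Ω
I = V / R_total = 3.70 / 23.20 = 0.1595 A
Voltage across the parallel pair: V_p = I × R_p = 0.1595 × 1.198 = 0.1911 V
With V_p across R2, its power is V_p²/R2.
P_R2 = (0.1911)² / 1.20 = 0.03042 W

0.0304 W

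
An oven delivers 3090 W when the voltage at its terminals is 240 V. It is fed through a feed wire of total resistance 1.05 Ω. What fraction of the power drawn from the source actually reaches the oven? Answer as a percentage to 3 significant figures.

94.7 %

I = P / V = 3090 / 240 = 12.88 A through the feed wire.
P_line = I² R_line = (12.88)² × 1.05 = 174.1 W
P_source = P_load + P_line = 3090 + 174.1 = 3264 W
η = P_load / P_source = 3090 / 3264 = 0.9467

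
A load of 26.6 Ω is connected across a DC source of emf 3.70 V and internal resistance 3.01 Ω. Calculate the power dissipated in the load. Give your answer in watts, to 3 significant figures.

Find the circuit current first, then P = I²R for the load (series elements share I).
I = ε / (r + R) = 3.70 / (3.01 + 26.6) = 0.1250 A
P_load = I² R = (0.1250)² × 26.6 = 0.4153 W

0.415 W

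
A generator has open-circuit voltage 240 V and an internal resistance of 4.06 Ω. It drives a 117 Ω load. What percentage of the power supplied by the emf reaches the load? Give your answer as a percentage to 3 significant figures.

96.6 %

Efficiency is P_load / P_total. With a series r and R sharing the same I, P = I²R for each, so η = R/(R+r).
η = R / (R + r) = 117 / (117 + 4.06) = 0.9665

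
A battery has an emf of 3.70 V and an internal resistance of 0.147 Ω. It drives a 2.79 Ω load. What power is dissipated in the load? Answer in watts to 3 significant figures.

The internal resistance and the load are in series, so the same I flows through both; get I from ε/(r+R), then I²R for the load.
I = ε / (r + R) = 3.70 / (0.147 + 2.79) = 1.260 A
P_load = I² R = (1.260)² × 2.79 = 4.428 W

4.43 W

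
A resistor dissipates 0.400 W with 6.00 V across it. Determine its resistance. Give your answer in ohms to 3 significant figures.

90.0 Ω

The two known quantities fix the third via R = V² / P.
R = (6.00)² / 0.400 = 90.00 Ω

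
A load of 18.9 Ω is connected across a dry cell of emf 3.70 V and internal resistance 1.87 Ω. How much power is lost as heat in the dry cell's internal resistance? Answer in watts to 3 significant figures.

0.0593 W

The source's internal resistance is just another series element carrying I; its dissipation is I²r.
I = ε / (r + R) = 3.70 / (1.87 + 18.9) = 0.1781 A
P_int = I² r = (0.1781)² × 1.87 = 0.05934 W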